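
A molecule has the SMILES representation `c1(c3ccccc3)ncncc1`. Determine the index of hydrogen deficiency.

Atom tally by fragment:
  pyrimidine ring core → C:4 H:4 N:2
  (− 1 ring H displaced by substituents)
  + C6H5 → C:6 H:5
Element totals:
  C: 10
  H: 8
  N: 2
Molecular formula: C10H8N2.
DoU = (2C + 2 + N − H − X) / 2 = (2·10 + 2 + 2 − 8 − 0) / 2 = 8.

8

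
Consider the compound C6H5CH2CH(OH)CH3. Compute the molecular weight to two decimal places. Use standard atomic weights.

Atom tally by fragment:
  C6H5CH2 → C:7 H:7
  CH(OH) → C:1 H:2 O:1
  CH3 → C:1 H:3
Element totals:
  C: 9
  H: 12
  O: 1
Molecular formula: C9H12O.
  M = 9(12.011) + 12(1.008) + 15.999
    = 108.099 + 12.096 + 15.999 = 136.194

136.19 g/mol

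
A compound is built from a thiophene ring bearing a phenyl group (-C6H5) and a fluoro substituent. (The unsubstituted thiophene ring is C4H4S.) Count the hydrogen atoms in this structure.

Atom tally by fragment:
  thiophene ring core → C:4 H:4 S:1
  (− 2 ring H displaced by substituents)
  + C6H5 → C:6 H:5
  + F → F:1
Element totals:
  C: 10
  H: 7
  F: 1
  S: 1

7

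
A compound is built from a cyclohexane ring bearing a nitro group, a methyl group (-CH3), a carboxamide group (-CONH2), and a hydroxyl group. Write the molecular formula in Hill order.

C8H14N2O4

Atom tally by fragment:
  cyclohexane ring core → C:6 H:12
  (− 4 ring H displaced by substituents)
  + NO2 → N:1 O:2
  + CH3 → C:1 H:3
  + CONH2 → C:1 H:2 O:1 N:1
  + OH → O:1 H:1
Element totals:
  C: 8
  H: 14
  N: 2
  O: 4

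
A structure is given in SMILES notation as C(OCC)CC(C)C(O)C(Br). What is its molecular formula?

C8H17BrO2

Atom tally by fragment:
  C2H5OCH2 → C:3 H:7 O:1
  CH2 → C:1 H:2
  CH(CH3) → C:2 H:4
  CH(OH) → C:1 H:2 O:1
  CH2Br → C:1 H:2 Br:1
Element totals:
  C: 8
  H: 17
  Br: 1
  O: 2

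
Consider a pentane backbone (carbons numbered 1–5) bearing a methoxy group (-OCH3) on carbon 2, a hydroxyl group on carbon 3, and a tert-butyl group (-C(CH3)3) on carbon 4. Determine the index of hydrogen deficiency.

Atom tally by fragment:
  CH3 → C:1 H:3
  CH(OCH3) → C:2 H:4 O:1
  CH(OH) → C:1 H:2 O:1
  CH(C(CH3)3) → C:5 H:10
  CH3 → C:1 H:3
Element totals:
  C: 10
  H: 22
  O: 2
Molecular formula: C10H22O2.
DoU = (2C + 2 + N − H − X) / 2 = (2·10 + 2 + 0 − 22 − 0) / 2 = 0.

0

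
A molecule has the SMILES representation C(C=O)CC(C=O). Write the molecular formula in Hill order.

C5H8O2

Atom tally by fragment:
  OHCCH2 → C:2 H:3 O:1
  CH2 → C:1 H:2
  CH2CHO → C:2 H:3 O:1
Element totals:
  C: 5
  H: 8
  O: 2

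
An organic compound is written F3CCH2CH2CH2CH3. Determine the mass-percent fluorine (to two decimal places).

45.19%

Atom tally by fragment:
  F3CCH2 → C:2 H:2 F:3
  CH2 → C:1 H:2
  CH2 → C:1 H:2
  CH3 → C:1 H:3
Element totals:
  C: 5
  H: 9
  F: 3
Molecular formula: C5H9F3.
Molar mass = 126.121 g/mol.
Mass from F: 3 × 18.998 = 56.994 g/mol.
%F = 56.994 / 126.121 × 100 = 45.19%.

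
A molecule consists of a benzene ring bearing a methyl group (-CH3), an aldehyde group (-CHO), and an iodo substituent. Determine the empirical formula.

C8H7IO

Atom tally by fragment:
  benzene ring core → C:6 H:6
  (− 3 ring H displaced by substituents)
  + CH3 → C:1 H:3
  + CHO → C:1 H:1 O:1
  + I → I:1
Element totals:
  C: 8
  H: 7
  I: 1
  O: 1
Molecular formula: C8H7IO.
gcd of subscripts (8, 7, 1, 1) = 1, so the empirical formula equals the molecular formula.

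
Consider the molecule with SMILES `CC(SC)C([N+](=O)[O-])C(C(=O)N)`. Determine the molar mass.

Atom tally by fragment:
  CH3 → C:1 H:3
  CH(SCH3) → C:2 H:4 S:1
  CH(NO2) → C:1 H:1 N:1 O:2
  CH2CONH2 → C:2 H:4 O:1 N:1
Element totals:
  C: 6
  H: 12
  N: 2
  O: 3
  S: 1
Molecular formula: C6H12N2O3S.
  M = 6(12.011) + 12(1.008) + 2(14.007) + 3(15.999) + 32.06
    = 72.066 + 12.096 + 28.014 + 47.997 + 32.060 = 192.233

192.23 g/mol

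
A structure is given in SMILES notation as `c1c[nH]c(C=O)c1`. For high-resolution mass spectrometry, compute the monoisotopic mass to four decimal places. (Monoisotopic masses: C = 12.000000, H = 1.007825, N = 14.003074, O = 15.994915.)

Atom tally by fragment:
  pyrrole ring core → C:4 H:5 N:1
  (− 1 ring H displaced by substituents)
  + CHO → C:1 H:1 O:1
Element totals:
  C: 5
  H: 5
  N: 1
  O: 1
Molecular formula: C5H5NO.
  M = 5(12.0) + 5(1.007825) + 14.003074 + 15.994915
    = 60.000000 + 5.039125 + 14.003074 + 15.994915 = 95.037114

95.0371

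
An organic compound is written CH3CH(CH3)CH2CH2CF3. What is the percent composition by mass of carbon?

51.42%

Atom tally by fragment:
  CH3 → C:1 H:3
  CH(CH3) → C:2 H:4
  CH2 → C:1 H:2
  CH2CF3 → C:2 H:2 F:3
Element totals:
  C: 6
  H: 11
  F: 3
Molecular formula: C6H11F3.
Molar mass = 140.148 g/mol.
Mass from C: 6 × 12.011 = 72.066 g/mol.
%C = 72.066 / 140.148 × 100 = 51.42%.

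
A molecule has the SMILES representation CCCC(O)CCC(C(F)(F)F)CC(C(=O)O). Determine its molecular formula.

C11H19F3O3

Atom tally by fragment:
  CH3 → C:1 H:3
  CH2 → C:1 H:2
  CH2 → C:1 H:2
  CH(OH) → C:1 H:2 O:1
  CH2 → C:1 H:2
  CH2 → C:1 H:2
  CH(CF3) → C:2 H:1 F:3
  CH2 → C:1 H:2
  CH2COOH → C:2 H:3 O:2
Element totals:
  C: 11
  H: 19
  F: 3
  O: 3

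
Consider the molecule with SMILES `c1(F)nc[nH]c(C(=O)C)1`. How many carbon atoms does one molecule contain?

Atom tally by fragment:
  imidazole ring core → C:3 H:4 N:2
  (− 2 ring H displaced by substituents)
  + F → F:1
  + COCH3 → C:2 H:3 O:1
Element totals:
  C: 5
  H: 5
  F: 1
  N: 2
  O: 1

5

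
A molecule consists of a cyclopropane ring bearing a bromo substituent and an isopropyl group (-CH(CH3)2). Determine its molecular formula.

C6H11Br

Atom tally by fragment:
  cyclopropane ring core → C:3 H:6
  (− 2 ring H displaced by substituents)
  + Br → Br:1
  + CH(CH3)2 → C:3 H:7
Element totals:
  C: 6
  H: 11
  Br: 1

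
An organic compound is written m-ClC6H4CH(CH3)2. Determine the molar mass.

154.64 g/mol

Atom tally by fragment:
  benzene ring core → C:6 H:6
  (− 2 ring H displaced by substituents)
  + Cl → Cl:1
  + CH(CH3)2 → C:3 H:7
Element totals:
  C: 9
  H: 11
  Cl: 1
Molecular formula: C9H11Cl.
  M = 9(12.011) + 11(1.008) + 35.45
    = 108.099 + 11.088 + 35.450 = 154.637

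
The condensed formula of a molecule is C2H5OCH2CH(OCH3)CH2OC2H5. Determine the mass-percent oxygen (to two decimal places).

Atom tally by fragment:
  C2H5OCH2 → C:3 H:7 O:1
  CH(OCH3) → C:2 H:4 O:1
  CH2OC2H5 → C:3 H:7 O:1
Element totals:
  C: 8
  H: 18
  O: 3
Molecular formula: C8H18O3.
Molar mass = 162.229 g/mol.
Mass from O: 3 × 15.999 = 47.997 g/mol.
%O = 47.997 / 162.229 × 100 = 29.59%.

29.59%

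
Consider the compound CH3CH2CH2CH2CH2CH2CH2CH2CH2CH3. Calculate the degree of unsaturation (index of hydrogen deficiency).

Element totals:
  C: 10
  H: 22
Molecular formula: C10H22.
DoU = (2C + 2 + N − H − X) / 2 = (2·10 + 2 + 0 − 22 − 0) / 2 = 0.

0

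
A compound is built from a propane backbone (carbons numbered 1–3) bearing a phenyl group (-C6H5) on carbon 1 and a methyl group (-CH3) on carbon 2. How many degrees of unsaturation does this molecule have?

Atom tally by fragment:
  C6H5CH2 → C:7 H:7
  CH(CH3) → C:2 H:4
  CH3 → C:1 H:3
Element totals:
  C: 10
  H: 14
Molecular formula: C10H14.
DoU = (2C + 2 + N − H − X) / 2 = (2·10 + 2 + 0 − 14 − 0) / 2 = 4.

4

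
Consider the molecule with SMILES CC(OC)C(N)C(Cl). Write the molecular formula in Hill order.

C5H12ClNO

Atom tally by fragment:
  CH3 → C:1 H:3
  CH(OCH3) → C:2 H:4 O:1
  CH(NH2) → C:1 H:3 N:1
  CH2Cl → C:1 H:2 Cl:1
Element totals:
  C: 5
  H: 12
  Cl: 1
  N: 1
  O: 1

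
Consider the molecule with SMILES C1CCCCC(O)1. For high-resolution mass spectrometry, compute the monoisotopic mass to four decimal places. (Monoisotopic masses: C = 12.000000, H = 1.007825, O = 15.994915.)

Atom tally by fragment:
  cyclohexane ring core → C:6 H:12
  (− 1 ring H displaced by substituents)
  + OH → O:1 H:1
Element totals:
  C: 6
  H: 12
  O: 1
Molecular formula: C6H12O.
  M = 6(12.0) + 12(1.007825) + 15.994915
    = 72.000000 + 12.093900 + 15.994915 = 100.088815

100.0888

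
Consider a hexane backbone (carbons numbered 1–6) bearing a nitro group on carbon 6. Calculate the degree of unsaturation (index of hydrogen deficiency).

1

Atom tally by fragment:
  CH3 → C:1 H:3
  CH2 → C:1 H:2
  CH2 → C:1 H:2
  CH2 → C:1 H:2
  CH2 → C:1 H:2
  CH2NO2 → C:1 H:2 N:1 O:2
Element totals:
  C: 6
  H: 13
  N: 1
  O: 2
Molecular formula: C6H13NO2.
DoU = (2C + 2 + N − H − X) / 2 = (2·6 + 2 + 1 − 13 − 0) / 2 = 1.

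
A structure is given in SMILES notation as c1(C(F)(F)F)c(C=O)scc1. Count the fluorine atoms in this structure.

Atom tally by fragment:
  thiophene ring core → C:4 H:4 S:1
  (− 2 ring H displaced by substituents)
  + CF3 → C:1 F:3
  + CHO → C:1 H:1 O:1
Element totals:
  C: 6
  H: 3
  F: 3
  O: 1
  S: 1

3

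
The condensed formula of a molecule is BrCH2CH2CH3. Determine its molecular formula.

C3H7Br

Atom tally by fragment:
  BrCH2 → C:1 H:2 Br:1
  CH2 → C:1 H:2
  CH3 → C:1 H:3
Element totals:
  C: 3
  H: 7
  Br: 1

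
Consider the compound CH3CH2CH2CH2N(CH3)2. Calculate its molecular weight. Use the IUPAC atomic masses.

Element totals:
  C: 6
  H: 15
  N: 1
Molecular formula: C6H15N.
  M = 6(12.011) + 15(1.008) + 14.007
    = 72.066 + 15.120 + 14.007 = 101.193

101.19 g/mol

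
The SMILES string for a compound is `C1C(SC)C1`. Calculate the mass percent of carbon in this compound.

54.49%

Atom tally by fragment:
  cyclopropane ring core → C:3 H:6
  (− 1 ring H displaced by substituents)
  + SCH3 → C:1 H:3 S:1
Element totals:
  C: 4
  H: 8
  S: 1
Molecular formula: C4H8S.
Molar mass = 88.168 g/mol.
Mass from C: 4 × 12.011 = 48.044 g/mol.
%C = 48.044 / 88.168 × 100 = 54.49%.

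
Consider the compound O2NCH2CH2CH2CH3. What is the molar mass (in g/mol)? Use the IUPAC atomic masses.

Atom tally by fragment:
  O2NCH2 → C:1 H:2 N:1 O:2
  CH2 → C:1 H:2
  CH2 → C:1 H:2
  CH3 → C:1 H:3
Element totals:
  C: 4
  H: 9
  N: 1
  O: 2
Molecular formula: C4H9NO2.
  M = 4(12.011) + 9(1.008) + 14.007 + 2(15.999)
    = 48.044 + 9.072 + 14.007 + 31.998 = 103.121

103.12 g/mol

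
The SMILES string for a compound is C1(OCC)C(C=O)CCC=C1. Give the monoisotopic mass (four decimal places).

Atom tally by fragment:
  cyclohexene ring core → C:6 H:10
  (− 2 ring H displaced by substituents)
  + OC2H5 → C:2 H:5 O:1
  + CHO → C:1 H:1 O:1
Element totals:
  C: 9
  H: 14
  O: 2
Molecular formula: C9H14O2.
  M = 9(12.0) + 14(1.007825) + 2(15.994915)
    = 108.000000 + 14.109550 + 31.989830 = 154.099380

154.0994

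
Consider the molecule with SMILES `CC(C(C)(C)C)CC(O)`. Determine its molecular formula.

C8H18O

Atom tally by fragment:
  CH3 → C:1 H:3
  CH(C(CH3)3) → C:5 H:10
  CH2 → C:1 H:2
  CH2OH → C:1 H:3 O:1
Element totals:
  C: 8
  H: 18
  O: 1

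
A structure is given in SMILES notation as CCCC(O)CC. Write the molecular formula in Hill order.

C6H14O

Atom tally by fragment:
  CH3 → C:1 H:3
  CH2 → C:1 H:2
  CH2 → C:1 H:2
  CH(OH) → C:1 H:2 O:1
  CH2 → C:1 H:2
  CH3 → C:1 H:3
Element totals:
  C: 6
  H: 14
  O: 1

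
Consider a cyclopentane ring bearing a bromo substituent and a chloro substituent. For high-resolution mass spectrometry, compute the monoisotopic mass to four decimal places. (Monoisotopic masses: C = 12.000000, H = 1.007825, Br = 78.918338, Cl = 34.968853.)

181.9498

Atom tally by fragment:
  cyclopentane ring core → C:5 H:10
  (− 2 ring H displaced by substituents)
  + Br → Br:1
  + Cl → Cl:1
Element totals:
  C: 5
  H: 8
  Br: 1
  Cl: 1
Molecular formula: C5H8BrCl.
  M = 5(12.0) + 8(1.007825) + 78.918338 + 34.968853
    = 60.000000 + 8.062600 + 78.918338 + 34.968853 = 181.949791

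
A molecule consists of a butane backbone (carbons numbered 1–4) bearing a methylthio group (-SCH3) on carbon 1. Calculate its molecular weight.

104.21 g/mol

Atom tally by fragment:
  CH3SCH2 → C:2 H:5 S:1
  CH2 → C:1 H:2
  CH2 → C:1 H:2
  CH3 → C:1 H:3
Element totals:
  C: 5
  H: 12
  S: 1
Molecular formula: C5H12S.
  M = 5(12.011) + 12(1.008) + 32.06
    = 60.055 + 12.096 + 32.060 = 104.211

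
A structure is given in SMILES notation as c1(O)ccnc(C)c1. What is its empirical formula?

C6H7NO

Atom tally by fragment:
  pyridine ring core → C:5 H:5 N:1
  (− 2 ring H displaced by substituents)
  + OH → O:1 H:1
  + CH3 → C:1 H:3
Element totals:
  C: 6
  H: 7
  N: 1
  O: 1
Molecular formula: C6H7NO.
gcd of subscripts (6, 7, 1, 1) = 1, so the empirical formula equals the molecular formula.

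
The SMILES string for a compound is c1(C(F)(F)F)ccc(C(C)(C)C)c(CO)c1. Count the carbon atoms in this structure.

12

Atom tally by fragment:
  benzene ring core → C:6 H:6
  (− 3 ring H displaced by substituents)
  + CF3 → C:1 F:3
  + C(CH3)3 → C:4 H:9
  + CH2OH → C:1 H:3 O:1
Element totals:
  C: 12
  H: 15
  F: 3
  O: 1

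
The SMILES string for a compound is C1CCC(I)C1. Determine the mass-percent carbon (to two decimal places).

30.64%

Atom tally by fragment:
  cyclopentane ring core → C:5 H:10
  (− 1 ring H displaced by substituents)
  + I → I:1
Element totals:
  C: 5
  H: 9
  I: 1
Molecular formula: C5H9I.
Molar mass = 196.031 g/mol.
Mass from C: 5 × 12.011 = 60.055 g/mol.
%C = 60.055 / 196.031 × 100 = 30.64%.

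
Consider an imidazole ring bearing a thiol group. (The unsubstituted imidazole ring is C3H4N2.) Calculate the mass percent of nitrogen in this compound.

Atom tally by fragment:
  imidazole ring core → C:3 H:4 N:2
  (− 1 ring H displaced by substituents)
  + SH → S:1 H:1
Element totals:
  C: 3
  H: 4
  N: 2
  S: 1
Molecular formula: C3H4N2S.
Molar mass = 100.139 g/mol.
Mass from N: 2 × 14.007 = 28.014 g/mol.
%N = 28.014 / 100.139 × 100 = 27.98%.

27.98%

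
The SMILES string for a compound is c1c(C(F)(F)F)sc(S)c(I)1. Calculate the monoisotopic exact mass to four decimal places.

309.8595

Atom tally by fragment:
  thiophene ring core → C:4 H:4 S:1
  (− 3 ring H displaced by substituents)
  + CF3 → C:1 F:3
  + SH → S:1 H:1
  + I → I:1
Element totals:
  C: 5
  H: 2
  F: 3
  I: 1
  S: 2
Molecular formula: C5H2F3IS2.
  M = 5(12.0) + 2(1.007825) + 3(18.998403) + 126.904472 + 2(31.972071)
    = 60.000000 + 2.015650 + 56.995209 + 126.904472 + 63.944142 = 309.859473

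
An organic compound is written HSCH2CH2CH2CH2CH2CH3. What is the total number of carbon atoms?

Atom tally by fragment:
  HSCH2 → C:1 H:3 S:1
  CH2 → C:1 H:2
  CH2 → C:1 H:2
  CH2 → C:1 H:2
  CH2 → C:1 H:2
  CH3 → C:1 H:3
Element totals:
  C: 6
  H: 14
  S: 1

6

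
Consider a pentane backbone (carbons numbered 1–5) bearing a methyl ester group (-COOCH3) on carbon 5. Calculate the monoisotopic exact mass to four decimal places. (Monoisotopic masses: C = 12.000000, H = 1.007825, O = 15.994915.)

Atom tally by fragment:
  CH3 → C:1 H:3
  CH2 → C:1 H:2
  CH2 → C:1 H:2
  CH2 → C:1 H:2
  CH2COOCH3 → C:3 H:5 O:2
Element totals:
  C: 7
  H: 14
  O: 2
Molecular formula: C7H14O2.
  M = 7(12.0) + 14(1.007825) + 2(15.994915)
    = 84.000000 + 14.109550 + 31.989830 = 130.099380

130.0994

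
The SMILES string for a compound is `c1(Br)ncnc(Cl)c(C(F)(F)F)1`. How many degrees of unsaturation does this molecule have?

Atom tally by fragment:
  pyrimidine ring core → C:4 H:4 N:2
  (− 3 ring H displaced by substituents)
  + Br → Br:1
  + Cl → Cl:1
  + CF3 → C:1 F:3
Element totals:
  C: 5
  H: 1
  Br: 1
  Cl: 1
  F: 3
  N: 2
Molecular formula: C5HBrClF3N2.
DoU = (2C + 2 + N − H − X) / 2 = (2·5 + 2 + 2 − 1 − 5) / 2 = 4.

4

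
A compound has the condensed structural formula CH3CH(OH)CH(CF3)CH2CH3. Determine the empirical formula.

C6H11F3O

Atom tally by fragment:
  CH3 → C:1 H:3
  CH(OH) → C:1 H:2 O:1
  CH(CF3) → C:2 H:1 F:3
  CH2 → C:1 H:2
  CH3 → C:1 H:3
Element totals:
  C: 6
  H: 11
  F: 3
  O: 1
Molecular formula: C6H11F3O.
gcd of subscripts (6, 3, 11, 1) = 1, so the empirical formula equals the molecular formula.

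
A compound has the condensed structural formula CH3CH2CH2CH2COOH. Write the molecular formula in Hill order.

C5H10O2

Atom tally by fragment:
  CH3 → C:1 H:3
  CH2 → C:1 H:2
  CH2 → C:1 H:2
  CH2COOH → C:2 H:3 O:2
Element totals:
  C: 5
  H: 10
  O: 2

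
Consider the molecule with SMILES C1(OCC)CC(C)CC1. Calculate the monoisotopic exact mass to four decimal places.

128.1201

Atom tally by fragment:
  cyclopentane ring core → C:5 H:10
  (− 2 ring H displaced by substituents)
  + OC2H5 → C:2 H:5 O:1
  + CH3 → C:1 H:3
Element totals:
  C: 8
  H: 16
  O: 1
Molecular formula: C8H16O.
  M = 8(12.0) + 16(1.007825) + 15.994915
    = 96.000000 + 16.125200 + 15.994915 = 128.120115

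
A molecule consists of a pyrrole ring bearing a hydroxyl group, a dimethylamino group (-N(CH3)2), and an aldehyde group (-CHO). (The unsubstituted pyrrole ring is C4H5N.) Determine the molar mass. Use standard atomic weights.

Atom tally by fragment:
  pyrrole ring core → C:4 H:5 N:1
  (− 3 ring H displaced by substituents)
  + OH → O:1 H:1
  + N(CH3)2 → N:1 C:2 H:6
  + CHO → C:1 H:1 O:1
Element totals:
  C: 7
  H: 10
  N: 2
  O: 2
Molecular formula: C7H10N2O2.
  M = 7(12.011) + 10(1.008) + 2(14.007) + 2(15.999)
    = 84.077 + 10.080 + 28.014 + 31.998 = 154.169

154.17 g/mol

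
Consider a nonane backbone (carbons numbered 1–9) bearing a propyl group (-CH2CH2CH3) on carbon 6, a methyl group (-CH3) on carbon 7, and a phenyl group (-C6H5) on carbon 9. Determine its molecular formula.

C19H32

Atom tally by fragment:
  CH3 → C:1 H:3
  CH2 → C:1 H:2
  CH2 → C:1 H:2
  CH2 → C:1 H:2
  CH2 → C:1 H:2
  CH(CH2CH2CH3) → C:4 H:8
  CH(CH3) → C:2 H:4
  CH2 → C:1 H:2
  CH2C6H5 → C:7 H:7
Element totals:
  C: 19
  H: 32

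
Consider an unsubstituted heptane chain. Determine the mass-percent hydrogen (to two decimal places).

Atom tally by fragment:
  CH3 → C:1 H:3
  CH2 → C:1 H:2
  CH2 → C:1 H:2
  CH2 → C:1 H:2
  CH2 → C:1 H:2
  CH2 → C:1 H:2
  CH3 → C:1 H:3
Element totals:
  C: 7
  H: 16
Molecular formula: C7H16.
Molar mass = 100.205 g/mol.
Mass from H: 16 × 1.008 = 16.128 g/mol.
%H = 16.128 / 100.205 × 100 = 16.10%.

16.10%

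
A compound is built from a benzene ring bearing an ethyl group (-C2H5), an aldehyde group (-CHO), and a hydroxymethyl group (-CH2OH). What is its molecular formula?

Atom tally by fragment:
  benzene ring core → C:6 H:6
  (− 3 ring H displaced by substituents)
  + C2H5 → C:2 H:5
  + CHO → C:1 H:1 O:1
  + CH2OH → C:1 H:3 O:1
Element totals:
  C: 10
  H: 12
  O: 2

C10H12O2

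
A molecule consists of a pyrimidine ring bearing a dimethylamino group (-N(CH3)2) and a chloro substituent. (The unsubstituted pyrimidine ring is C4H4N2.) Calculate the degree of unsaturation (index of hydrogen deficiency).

Atom tally by fragment:
  pyrimidine ring core → C:4 H:4 N:2
  (− 2 ring H displaced by substituents)
  + N(CH3)2 → N:1 C:2 H:6
  + Cl → Cl:1
Element totals:
  C: 6
  H: 8
  Cl: 1
  N: 3
Molecular formula: C6H8ClN3.
DoU = (2C + 2 + N − H − X) / 2 = (2·6 + 2 + 3 − 8 − 1) / 2 = 4.

4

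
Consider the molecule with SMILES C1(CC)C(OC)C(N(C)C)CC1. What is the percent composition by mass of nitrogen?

Atom tally by fragment:
  cyclopentane ring core → C:5 H:10
  (− 3 ring H displaced by substituents)
  + C2H5 → C:2 H:5
  + OCH3 → C:1 H:3 O:1
  + N(CH3)2 → N:1 C:2 H:6
Element totals:
  C: 10
  H: 21
  N: 1
  O: 1
Molecular formula: C10H21NO.
Molar mass = 171.284 g/mol.
Mass from N: 1 × 14.007 = 14.007 g/mol.
%N = 14.007 / 171.284 × 100 = 8.18%.

8.18%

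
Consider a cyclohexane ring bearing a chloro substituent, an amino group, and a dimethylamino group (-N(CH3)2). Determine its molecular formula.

Atom tally by fragment:
  cyclohexane ring core → C:6 H:12
  (− 3 ring H displaced by substituents)
  + Cl → Cl:1
  + NH2 → N:1 H:2
  + N(CH3)2 → N:1 C:2 H:6
Element totals:
  C: 8
  H: 17
  Cl: 1
  N: 2

C8H17ClN2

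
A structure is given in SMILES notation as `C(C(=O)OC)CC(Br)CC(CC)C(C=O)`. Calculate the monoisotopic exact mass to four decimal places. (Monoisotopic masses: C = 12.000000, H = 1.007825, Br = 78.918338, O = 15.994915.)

Atom tally by fragment:
  CH3OOCCH2 → C:3 H:5 O:2
  CH2 → C:1 H:2
  CH(Br) → C:1 H:1 Br:1
  CH2 → C:1 H:2
  CH(C2H5) → C:3 H:6
  CH2CHO → C:2 H:3 O:1
Element totals:
  C: 11
  H: 19
  Br: 1
  O: 3
Molecular formula: C11H19BrO3.
  M = 11(12.0) + 19(1.007825) + 78.918338 + 3(15.994915)
    = 132.000000 + 19.148675 + 78.918338 + 47.984745 = 278.051758

278.0518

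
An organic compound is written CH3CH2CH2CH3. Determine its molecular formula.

C4H10

Atom tally by fragment:
  CH3 → C:1 H:3
  CH2 → C:1 H:2
  CH2 → C:1 H:2
  CH3 → C:1 H:3
Element totals:
  C: 4
  H: 10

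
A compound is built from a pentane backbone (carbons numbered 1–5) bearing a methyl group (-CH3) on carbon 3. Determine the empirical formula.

C3H7

Atom tally by fragment:
  CH3 → C:1 H:3
  CH2 → C:1 H:2
  CH(CH3) → C:2 H:4
  CH2 → C:1 H:2
  CH3 → C:1 H:3
Element totals:
  C: 6
  H: 14
Molecular formula: C6H14.
gcd of subscripts = 2; dividing each by 2:
  C: 6/2 = 3
  H: 14/2 = 7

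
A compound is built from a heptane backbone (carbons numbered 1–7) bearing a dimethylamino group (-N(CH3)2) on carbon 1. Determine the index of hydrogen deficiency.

0

Atom tally by fragment:
  (CH3)2NCH2 → C:3 H:8 N:1
  CH2 → C:1 H:2
  CH2 → C:1 H:2
  CH2 → C:1 H:2
  CH2 → C:1 H:2
  CH2 → C:1 H:2
  CH3 → C:1 H:3
Element totals:
  C: 9
  H: 21
  N: 1
Molecular formula: C9H21N.
DoU = (2C + 2 + N − H − X) / 2 = (2·9 + 2 + 1 − 21 − 0) / 2 = 0.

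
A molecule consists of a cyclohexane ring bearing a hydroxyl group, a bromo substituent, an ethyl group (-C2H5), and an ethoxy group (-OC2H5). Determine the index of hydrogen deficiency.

1

Atom tally by fragment:
  cyclohexane ring core → C:6 H:12
  (− 4 ring H displaced by substituents)
  + OH → O:1 H:1
  + Br → Br:1
  + C2H5 → C:2 H:5
  + OC2H5 → C:2 H:5 O:1
Element totals:
  C: 10
  H: 19
  Br: 1
  O: 2
Molecular formula: C10H19BrO2.
DoU = (2C + 2 + N − H − X) / 2 = (2·10 + 2 + 0 − 19 − 1) / 2 = 1.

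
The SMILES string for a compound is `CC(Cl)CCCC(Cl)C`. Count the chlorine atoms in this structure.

Atom tally by fragment:
  CH3 → C:1 H:3
  CH(Cl) → C:1 H:1 Cl:1
  CH2 → C:1 H:2
  CH2 → C:1 H:2
  CH2 → C:1 H:2
  CH(Cl) → C:1 H:1 Cl:1
  CH3 → C:1 H:3
Element totals:
  C: 7
  H: 14
  Cl: 2

2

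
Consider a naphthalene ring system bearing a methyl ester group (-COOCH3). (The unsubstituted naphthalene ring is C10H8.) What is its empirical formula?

Atom tally by fragment:
  naphthalene ring system core → C:10 H:8
  (− 1 ring H displaced by substituents)
  + COOCH3 → C:2 H:3 O:2
Element totals:
  C: 12
  H: 10
  O: 2
Molecular formula: C12H10O2.
gcd of subscripts = 2; dividing each by 2:
  C: 12/2 = 6
  H: 10/2 = 5
  O: 2/2 = 1

C6H5O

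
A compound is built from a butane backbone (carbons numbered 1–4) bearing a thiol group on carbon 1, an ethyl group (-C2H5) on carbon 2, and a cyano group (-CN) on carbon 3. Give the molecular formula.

Atom tally by fragment:
  HSCH2 → C:1 H:3 S:1
  CH(C2H5) → C:3 H:6
  CH(CN) → C:2 H:1 N:1
  CH3 → C:1 H:3
Element totals:
  C: 7
  H: 13
  N: 1
  S: 1

C7H13NS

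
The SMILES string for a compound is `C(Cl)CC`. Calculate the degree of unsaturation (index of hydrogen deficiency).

Atom tally by fragment:
  ClCH2 → C:1 H:2 Cl:1
  CH2 → C:1 H:2
  CH3 → C:1 H:3
Element totals:
  C: 3
  H: 7
  Cl: 1
Molecular formula: C3H7Cl.
DoU = (2C + 2 + N − H − X) / 2 = (2·3 + 2 + 0 − 7 − 1) / 2 = 0.

0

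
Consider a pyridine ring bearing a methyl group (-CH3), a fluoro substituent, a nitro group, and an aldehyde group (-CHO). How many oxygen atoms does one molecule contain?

3

Atom tally by fragment:
  pyridine ring core → C:5 H:5 N:1
  (− 4 ring H displaced by substituents)
  + CH3 → C:1 H:3
  + F → F:1
  + NO2 → N:1 O:2
  + CHO → C:1 H:1 O:1
Element totals:
  C: 7
  H: 5
  F: 1
  N: 2
  O: 3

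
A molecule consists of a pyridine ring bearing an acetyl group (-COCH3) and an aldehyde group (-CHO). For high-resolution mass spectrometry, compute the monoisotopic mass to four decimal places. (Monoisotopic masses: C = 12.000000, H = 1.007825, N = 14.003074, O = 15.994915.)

Atom tally by fragment:
  pyridine ring core → C:5 H:5 N:1
  (− 2 ring H displaced by substituents)
  + COCH3 → C:2 H:3 O:1
  + CHO → C:1 H:1 O:1
Element totals:
  C: 8
  H: 7
  N: 1
  O: 2
Molecular formula: C8H7NO2.
  M = 8(12.0) + 7(1.007825) + 14.003074 + 2(15.994915)
    = 96.000000 + 7.054775 + 14.003074 + 31.989830 = 149.047679

149.0477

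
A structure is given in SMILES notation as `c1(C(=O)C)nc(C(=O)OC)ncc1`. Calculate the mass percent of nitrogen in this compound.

15.55%

Atom tally by fragment:
  pyrimidine ring core → C:4 H:4 N:2
  (− 2 ring H displaced by substituents)
  + COCH3 → C:2 H:3 O:1
  + COOCH3 → C:2 H:3 O:2
Element totals:
  C: 8
  H: 8
  N: 2
  O: 3
Molecular formula: C8H8N2O3.
Molar mass = 180.163 g/mol.
Mass from N: 2 × 14.007 = 28.014 g/mol.
%N = 28.014 / 180.163 × 100 = 15.55%.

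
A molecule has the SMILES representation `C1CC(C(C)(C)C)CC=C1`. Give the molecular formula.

C10H18

Atom tally by fragment:
  cyclohexene ring core → C:6 H:10
  (− 1 ring H displaced by substituents)
  + C(CH3)3 → C:4 H:9
Element totals:
  C: 10
  H: 18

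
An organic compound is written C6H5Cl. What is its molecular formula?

C6H5Cl

Atom tally by fragment:
  benzene ring core → C:6 H:6
  (− 1 ring H displaced by substituents)
  + Cl → Cl:1
Element totals:
  C: 6
  H: 5
  Cl: 1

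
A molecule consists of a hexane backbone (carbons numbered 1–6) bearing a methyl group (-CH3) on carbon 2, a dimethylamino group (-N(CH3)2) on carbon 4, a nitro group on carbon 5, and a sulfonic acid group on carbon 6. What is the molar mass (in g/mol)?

Atom tally by fragment:
  CH3 → C:1 H:3
  CH(CH3) → C:2 H:4
  CH2 → C:1 H:2
  CH(N(CH3)2) → C:3 H:7 N:1
  CH(NO2) → C:1 H:1 N:1 O:2
  CH2SO3H → C:1 H:3 S:1 O:3
Element totals:
  C: 9
  H: 20
  N: 2
  O: 5
  S: 1
Molecular formula: C9H20N2O5S.
  M = 9(12.011) + 20(1.008) + 2(14.007) + 5(15.999) + 32.06
    = 108.099 + 20.160 + 28.014 + 79.995 + 32.060 = 268.328

268.33 g/mol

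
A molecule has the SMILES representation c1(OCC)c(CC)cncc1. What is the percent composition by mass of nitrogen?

Atom tally by fragment:
  pyridine ring core → C:5 H:5 N:1
  (− 2 ring H displaced by substituents)
  + OC2H5 → C:2 H:5 O:1
  + C2H5 → C:2 H:5
Element totals:
  C: 9
  H: 13
  N: 1
  O: 1
Molecular formula: C9H13NO.
Molar mass = 151.209 g/mol.
Mass from N: 1 × 14.007 = 14.007 g/mol.
%N = 14.007 / 151.209 × 100 = 9.26%.

9.26%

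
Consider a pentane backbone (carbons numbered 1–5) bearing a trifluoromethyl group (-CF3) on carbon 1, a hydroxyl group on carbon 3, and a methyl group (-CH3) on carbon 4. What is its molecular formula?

C7H13F3O

Atom tally by fragment:
  F3CCH2 → C:2 H:2 F:3
  CH2 → C:1 H:2
  CH(OH) → C:1 H:2 O:1
  CH(CH3) → C:2 H:4
  CH3 → C:1 H:3
Element totals:
  C: 7
  H: 13
  F: 3
  O: 1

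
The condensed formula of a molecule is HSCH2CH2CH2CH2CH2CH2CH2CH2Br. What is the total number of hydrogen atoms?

Atom tally by fragment:
  HSCH2 → C:1 H:3 S:1
  CH2 → C:1 H:2
  CH2 → C:1 H:2
  CH2 → C:1 H:2
  CH2 → C:1 H:2
  CH2 → C:1 H:2
  CH2 → C:1 H:2
  CH2Br → C:1 H:2 Br:1
Element totals:
  C: 8
  H: 17
  Br: 1
  S: 1

17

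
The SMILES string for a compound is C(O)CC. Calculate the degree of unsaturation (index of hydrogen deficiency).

Atom tally by fragment:
  HOCH2 → C:1 H:3 O:1
  CH2 → C:1 H:2
  CH3 → C:1 H:3
Element totals:
  C: 3
  H: 8
  O: 1
Molecular formula: C3H8O.
DoU = (2C + 2 + N − H − X) / 2 = (2·3 + 2 + 0 − 8 − 0) / 2 = 0.

0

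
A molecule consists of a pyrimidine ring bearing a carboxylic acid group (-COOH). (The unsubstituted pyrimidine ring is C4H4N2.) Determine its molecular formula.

Atom tally by fragment:
  pyrimidine ring core → C:4 H:4 N:2
  (− 1 ring H displaced by substituents)
  + COOH → C:1 H:1 O:2
Element totals:
  C: 5
  H: 4
  N: 2
  O: 2

C5H4N2O2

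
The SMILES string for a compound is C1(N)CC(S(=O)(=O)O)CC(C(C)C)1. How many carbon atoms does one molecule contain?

Atom tally by fragment:
  cyclopentane ring core → C:5 H:10
  (− 3 ring H displaced by substituents)
  + NH2 → N:1 H:2
  + SO3H → S:1 O:3 H:1
  + CH(CH3)2 → C:3 H:7
Element totals:
  C: 8
  H: 17
  N: 1
  O: 3
  S: 1

8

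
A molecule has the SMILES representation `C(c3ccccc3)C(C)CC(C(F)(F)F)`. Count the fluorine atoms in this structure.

Atom tally by fragment:
  C6H5CH2 → C:7 H:7
  CH(CH3) → C:2 H:4
  CH2 → C:1 H:2
  CH2CF3 → C:2 H:2 F:3
Element totals:
  C: 12
  H: 15
  F: 3

3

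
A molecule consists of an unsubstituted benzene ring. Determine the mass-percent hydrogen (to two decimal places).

7.74%

Atom tally by fragment:
  benzene ring core → C:6 H:6
Element totals:
  C: 6
  H: 6
Molecular formula: C6H6.
Molar mass = 78.114 g/mol.
Mass from H: 6 × 1.008 = 6.048 g/mol.
%H = 6.048 / 78.114 × 100 = 7.74%.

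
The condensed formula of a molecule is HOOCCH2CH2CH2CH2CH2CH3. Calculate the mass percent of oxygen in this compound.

24.58%

Atom tally by fragment:
  HOOCCH2 → C:2 H:3 O:2
  CH2 → C:1 H:2
  CH2 → C:1 H:2
  CH2 → C:1 H:2
  CH2 → C:1 H:2
  CH3 → C:1 H:3
Element totals:
  C: 7
  H: 14
  O: 2
Molecular formula: C7H14O2.
Molar mass = 130.187 g/mol.
Mass from O: 2 × 15.999 = 31.998 g/mol.
%O = 31.998 / 130.187 × 100 = 24.58%.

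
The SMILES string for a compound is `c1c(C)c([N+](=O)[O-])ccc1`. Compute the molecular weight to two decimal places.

137.14 g/mol

Atom tally by fragment:
  benzene ring core → C:6 H:6
  (− 2 ring H displaced by substituents)
  + CH3 → C:1 H:3
  + NO2 → N:1 O:2
Element totals:
  C: 7
  H: 7
  N: 1
  O: 2
Molecular formula: C7H7NO2.
  M = 7(12.011) + 7(1.008) + 14.007 + 2(15.999)
    = 84.077 + 7.056 + 14.007 + 31.998 = 137.138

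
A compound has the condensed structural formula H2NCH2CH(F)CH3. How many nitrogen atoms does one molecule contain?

1

Element totals:
  C: 3
  H: 8
  F: 1
  N: 1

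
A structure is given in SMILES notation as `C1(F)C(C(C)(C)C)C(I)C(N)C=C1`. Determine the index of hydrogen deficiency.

2

Atom tally by fragment:
  cyclohexene ring core → C:6 H:10
  (− 4 ring H displaced by substituents)
  + F → F:1
  + C(CH3)3 → C:4 H:9
  + I → I:1
  + NH2 → N:1 H:2
Element totals:
  C: 10
  H: 17
  F: 1
  I: 1
  N: 1
Molecular formula: C10H17FIN.
DoU = (2C + 2 + N − H − X) / 2 = (2·10 + 2 + 1 − 17 − 2) / 2 = 2.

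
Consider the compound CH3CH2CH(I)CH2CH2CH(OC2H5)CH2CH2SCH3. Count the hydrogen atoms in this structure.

23

Atom tally by fragment:
  CH3 → C:1 H:3
  CH2 → C:1 H:2
  CH(I) → C:1 H:1 I:1
  CH2 → C:1 H:2
  CH2 → C:1 H:2
  CH(OC2H5) → C:3 H:6 O:1
  CH2 → C:1 H:2
  CH2SCH3 → C:2 H:5 S:1
Element totals:
  C: 11
  H: 23
  I: 1
  O: 1
  S: 1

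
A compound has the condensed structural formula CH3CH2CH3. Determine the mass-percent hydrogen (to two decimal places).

Atom tally by fragment:
  CH3 → C:1 H:3
  CH2 → C:1 H:2
  CH3 → C:1 H:3
Element totals:
  C: 3
  H: 8
Molecular formula: C3H8.
Molar mass = 44.097 g/mol.
Mass from H: 8 × 1.008 = 8.064 g/mol.
%H = 8.064 / 44.097 × 100 = 18.29%.

18.29%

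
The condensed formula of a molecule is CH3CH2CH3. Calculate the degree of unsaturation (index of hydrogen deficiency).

0

Atom tally by fragment:
  CH3 → C:1 H:3
  CH2 → C:1 H:2
  CH3 → C:1 H:3
Element totals:
  C: 3
  H: 8
Molecular formula: C3H8.
DoU = (2C + 2 + N − H − X) / 2 = (2·3 + 2 + 0 − 8 − 0) / 2 = 0.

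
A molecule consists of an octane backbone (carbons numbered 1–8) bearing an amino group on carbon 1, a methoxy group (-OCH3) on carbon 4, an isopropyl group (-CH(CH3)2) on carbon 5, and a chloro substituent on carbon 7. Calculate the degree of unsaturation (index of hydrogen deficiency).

Atom tally by fragment:
  H2NCH2 → C:1 H:4 N:1
  CH2 → C:1 H:2
  CH2 → C:1 H:2
  CH(OCH3) → C:2 H:4 O:1
  CH(CH(CH3)2) → C:4 H:8
  CH2 → C:1 H:2
  CH(Cl) → C:1 H:1 Cl:1
  CH3 → C:1 H:3
Element totals:
  C: 12
  H: 26
  Cl: 1
  N: 1
  O: 1
Molecular formula: C12H26ClNO.
DoU = (2C + 2 + N − H − X) / 2 = (2·12 + 2 + 1 − 26 − 1) / 2 = 0.

0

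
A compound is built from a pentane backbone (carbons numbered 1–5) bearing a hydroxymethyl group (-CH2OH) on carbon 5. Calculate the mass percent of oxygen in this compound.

Atom tally by fragment:
  CH3 → C:1 H:3
  CH2 → C:1 H:2
  CH2 → C:1 H:2
  CH2 → C:1 H:2
  CH2CH2OH → C:2 H:5 O:1
Element totals:
  C: 6
  H: 14
  O: 1
Molecular formula: C6H14O.
Molar mass = 102.177 g/mol.
Mass from O: 1 × 15.999 = 15.999 g/mol.
%O = 15.999 / 102.177 × 100 = 15.66%.

15.66%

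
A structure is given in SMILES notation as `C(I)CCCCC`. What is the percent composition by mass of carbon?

33.98%

Atom tally by fragment:
  ICH2 → C:1 H:2 I:1
  CH2 → C:1 H:2
  CH2 → C:1 H:2
  CH2 → C:1 H:2
  CH2 → C:1 H:2
  CH3 → C:1 H:3
Element totals:
  C: 6
  H: 13
  I: 1
Molecular formula: C6H13I.
Molar mass = 212.074 g/mol.
Mass from C: 6 × 12.011 = 72.066 g/mol.
%C = 72.066 / 212.074 × 100 = 33.98%.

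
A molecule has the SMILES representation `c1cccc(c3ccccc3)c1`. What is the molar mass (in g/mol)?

154.21 g/mol

Atom tally by fragment:
  benzene ring core → C:6 H:6
  (− 1 ring H displaced by substituents)
  + C6H5 → C:6 H:5
Element totals:
  C: 12
  H: 10
Molecular formula: C12H10.
  M = 12(12.011) + 10(1.008)
    = 144.132 + 10.080 = 154.212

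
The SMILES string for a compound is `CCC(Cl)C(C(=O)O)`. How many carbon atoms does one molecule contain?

Atom tally by fragment:
  CH3 → C:1 H:3
  CH2 → C:1 H:2
  CH(Cl) → C:1 H:1 Cl:1
  CH2COOH → C:2 H:3 O:2
Element totals:
  C: 5
  H: 9
  Cl: 1
  O: 2

5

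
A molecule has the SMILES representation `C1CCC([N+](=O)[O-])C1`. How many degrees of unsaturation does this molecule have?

2

Atom tally by fragment:
  cyclopentane ring core → C:5 H:10
  (− 1 ring H displaced by substituents)
  + NO2 → N:1 O:2
Element totals:
  C: 5
  H: 9
  N: 1
  O: 2
Molecular formula: C5H9NO2.
DoU = (2C + 2 + N − H − X) / 2 = (2·5 + 2 + 1 − 9 − 0) / 2 = 2.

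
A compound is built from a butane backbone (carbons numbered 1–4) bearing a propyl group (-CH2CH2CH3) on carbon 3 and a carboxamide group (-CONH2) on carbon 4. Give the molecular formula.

Atom tally by fragment:
  CH3 → C:1 H:3
  CH2 → C:1 H:2
  CH(CH2CH2CH3) → C:4 H:8
  CH2CONH2 → C:2 H:4 O:1 N:1
Element totals:
  C: 8
  H: 17
  N: 1
  O: 1

C8H17NO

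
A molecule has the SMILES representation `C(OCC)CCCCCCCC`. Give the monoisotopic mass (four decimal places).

172.1827

Atom tally by fragment:
  C2H5OCH2 → C:3 H:7 O:1
  CH2 → C:1 H:2
  CH2 → C:1 H:2
  CH2 → C:1 H:2
  CH2 → C:1 H:2
  CH2 → C:1 H:2
  CH2 → C:1 H:2
  CH2 → C:1 H:2
  CH3 → C:1 H:3
Element totals:
  C: 11
  H: 24
  O: 1
Molecular formula: C11H24O.
  M = 11(12.0) + 24(1.007825) + 15.994915
    = 132.000000 + 24.187800 + 15.994915 = 172.182715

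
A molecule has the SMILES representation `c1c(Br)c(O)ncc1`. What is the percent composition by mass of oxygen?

9.19%

Atom tally by fragment:
  pyridine ring core → C:5 H:5 N:1
  (− 2 ring H displaced by substituents)
  + Br → Br:1
  + OH → O:1 H:1
Element totals:
  C: 5
  H: 4
  Br: 1
  N: 1
  O: 1
Molecular formula: C5H4BrNO.
Molar mass = 173.997 g/mol.
Mass from O: 1 × 15.999 = 15.999 g/mol.
%O = 15.999 / 173.997 × 100 = 9.19%.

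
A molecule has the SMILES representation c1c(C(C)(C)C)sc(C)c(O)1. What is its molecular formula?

Atom tally by fragment:
  thiophene ring core → C:4 H:4 S:1
  (− 3 ring H displaced by substituents)
  + C(CH3)3 → C:4 H:9
  + CH3 → C:1 H:3
  + OH → O:1 H:1
Element totals:
  C: 9
  H: 14
  O: 1
  S: 1

C9H14OS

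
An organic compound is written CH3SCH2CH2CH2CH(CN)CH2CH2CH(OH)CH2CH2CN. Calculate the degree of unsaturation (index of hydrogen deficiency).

4

Atom tally by fragment:
  CH3SCH2 → C:2 H:5 S:1
  CH2 → C:1 H:2
  CH2 → C:1 H:2
  CH(CN) → C:2 H:1 N:1
  CH2 → C:1 H:2
  CH2 → C:1 H:2
  CH(OH) → C:1 H:2 O:1
  CH2 → C:1 H:2
  CH2CN → C:2 H:2 N:1
Element totals:
  C: 12
  H: 20
  N: 2
  O: 1
  S: 1
Molecular formula: C12H20N2OS.
DoU = (2C + 2 + N − H − X) / 2 = (2·12 + 2 + 2 − 20 − 0) / 2 = 4.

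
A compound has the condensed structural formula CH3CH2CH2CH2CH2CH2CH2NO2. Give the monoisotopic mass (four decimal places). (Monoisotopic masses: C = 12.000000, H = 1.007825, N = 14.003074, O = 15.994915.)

Atom tally by fragment:
  CH3 → C:1 H:3
  CH2 → C:1 H:2
  CH2 → C:1 H:2
  CH2 → C:1 H:2
  CH2 → C:1 H:2
  CH2 → C:1 H:2
  CH2NO2 → C:1 H:2 N:1 O:2
Element totals:
  C: 7
  H: 15
  N: 1
  O: 2
Molecular formula: C7H15NO2.
  M = 7(12.0) + 15(1.007825) + 14.003074 + 2(15.994915)
    = 84.000000 + 15.117375 + 14.003074 + 31.989830 = 145.110279

145.1103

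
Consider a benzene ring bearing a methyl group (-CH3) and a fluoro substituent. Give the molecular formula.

Atom tally by fragment:
  benzene ring core → C:6 H:6
  (− 2 ring H displaced by substituents)
  + CH3 → C:1 H:3
  + F → F:1
Element totals:
  C: 7
  H: 7
  F: 1

C7H7F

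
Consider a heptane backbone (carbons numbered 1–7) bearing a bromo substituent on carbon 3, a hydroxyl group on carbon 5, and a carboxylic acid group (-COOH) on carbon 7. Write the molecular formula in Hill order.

Atom tally by fragment:
  CH3 → C:1 H:3
  CH2 → C:1 H:2
  CH(Br) → C:1 H:1 Br:1
  CH2 → C:1 H:2
  CH(OH) → C:1 H:2 O:1
  CH2 → C:1 H:2
  CH2COOH → C:2 H:3 O:2
Element totals:
  C: 8
  H: 15
  Br: 1
  O: 3

C8H15BrO3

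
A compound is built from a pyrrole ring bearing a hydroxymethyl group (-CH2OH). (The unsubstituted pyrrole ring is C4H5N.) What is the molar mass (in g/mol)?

Atom tally by fragment:
  pyrrole ring core → C:4 H:5 N:1
  (− 1 ring H displaced by substituents)
  + CH2OH → C:1 H:3 O:1
Element totals:
  C: 5
  H: 7
  N: 1
  O: 1
Molecular formula: C5H7NO.
  M = 5(12.011) + 7(1.008) + 14.007 + 15.999
    = 60.055 + 7.056 + 14.007 + 15.999 = 97.117

97.12 g/mol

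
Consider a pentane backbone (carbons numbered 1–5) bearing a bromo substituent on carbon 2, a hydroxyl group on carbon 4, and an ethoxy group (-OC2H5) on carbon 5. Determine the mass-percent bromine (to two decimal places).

Atom tally by fragment:
  CH3 → C:1 H:3
  CH(Br) → C:1 H:1 Br:1
  CH2 → C:1 H:2
  CH(OH) → C:1 H:2 O:1
  CH2OC2H5 → C:3 H:7 O:1
Element totals:
  C: 7
  H: 15
  Br: 1
  O: 2
Molecular formula: C7H15BrO2.
Molar mass = 211.099 g/mol.
Mass from Br: 1 × 79.904 = 79.904 g/mol.
%Br = 79.904 / 211.099 × 100 = 37.85%.

37.85%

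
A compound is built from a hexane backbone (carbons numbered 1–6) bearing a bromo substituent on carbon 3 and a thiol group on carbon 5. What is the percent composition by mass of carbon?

Atom tally by fragment:
  CH3 → C:1 H:3
  CH2 → C:1 H:2
  CH(Br) → C:1 H:1 Br:1
  CH2 → C:1 H:2
  CH(SH) → C:1 H:2 S:1
  CH3 → C:1 H:3
Element totals:
  C: 6
  H: 13
  Br: 1
  S: 1
Molecular formula: C6H13BrS.
Molar mass = 197.134 g/mol.
Mass from C: 6 × 12.011 = 72.066 g/mol.
%C = 72.066 / 197.134 × 100 = 36.56%.

36.56%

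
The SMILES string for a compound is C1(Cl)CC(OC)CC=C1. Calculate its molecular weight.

Atom tally by fragment:
  cyclohexene ring core → C:6 H:10
  (− 2 ring H displaced by substituents)
  + Cl → Cl:1
  + OCH3 → C:1 H:3 O:1
Element totals:
  C: 7
  H: 11
  Cl: 1
  O: 1
Molecular formula: C7H11ClO.
  M = 7(12.011) + 11(1.008) + 35.45 + 15.999
    = 84.077 + 11.088 + 35.450 + 15.999 = 146.614

146.61 g/mol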